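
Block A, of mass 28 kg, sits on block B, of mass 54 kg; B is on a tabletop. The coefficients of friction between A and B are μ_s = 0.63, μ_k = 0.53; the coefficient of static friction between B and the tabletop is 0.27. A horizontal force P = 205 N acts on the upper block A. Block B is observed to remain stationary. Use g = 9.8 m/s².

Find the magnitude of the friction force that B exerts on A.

f ≈ 145 N

The normal force B exerts on A is simply A's weight, N₁ = 274.4 N.
So the A–B interface can sustain at most μ_s N₁ = 172.9 N of static friction.
Since P = 205 N > 172.9 N, A slides on B; the A–B friction is kinetic: f₁ = μ_k N₁ = 0.53×274.4 = 145 N.
B experiences an equal 145 N forward from A (third law). B is in equilibrium, so the floor supplies f₂ = 145 N of static friction (limit μ_s(m_A+m_B)g = 217 N, not exceeded).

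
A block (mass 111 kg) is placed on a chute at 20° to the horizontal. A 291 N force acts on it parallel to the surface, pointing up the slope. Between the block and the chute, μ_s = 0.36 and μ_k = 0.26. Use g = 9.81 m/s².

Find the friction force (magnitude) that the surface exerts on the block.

Normal force: N = m g cos θ = 111 × 9.81 × cos 20° = 1023 N.
For equilibrium along the incline the friction force must supply f = m g sin θ − P = 372.4 − 291 = 81.43 N (positive meaning up-slope).
Maximum static friction available: μ_s N = 0.36 × 1023 = 368.4 N.
Since |81.43| ≤ 368.4 N, no slip — friction simply equals what equilibrium demands.

f ≈ 81.4 N (up the incline)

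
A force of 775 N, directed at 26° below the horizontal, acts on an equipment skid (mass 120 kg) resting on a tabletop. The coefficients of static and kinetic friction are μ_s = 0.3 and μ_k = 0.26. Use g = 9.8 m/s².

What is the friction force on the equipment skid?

The vertical component of P adds to the normal force: N = m g + P sin α = 1176 + 339.7 = 1516 N.
For equilibrium, f = P cos α = 775×cos 26° = 696.6 N.
The static-friction limit is μ_s N = 454.7 N.
The required friction exceeds μ_s N, so the equipment skid moves and f = μ_k N = 394 N.

f ≈ 394 N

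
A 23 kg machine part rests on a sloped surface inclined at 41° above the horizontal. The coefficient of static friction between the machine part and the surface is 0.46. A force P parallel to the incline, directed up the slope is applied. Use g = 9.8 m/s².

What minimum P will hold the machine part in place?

The machine part tends to slide down (tan θ > μ_s), so at the point of impending slip friction acts up-slope at its limit: f = μ_s N.
P is parallel to the surface, so N = m g cos θ = 170 N.
Along the incline: P + μ_s N = m g sin θ, so P = 148 − 0.46×170 = 69.6 N.

P_min ≈ 69.6 N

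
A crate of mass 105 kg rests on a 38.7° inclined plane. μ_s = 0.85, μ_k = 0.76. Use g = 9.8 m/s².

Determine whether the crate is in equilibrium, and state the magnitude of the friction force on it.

N = m g cos θ = 803 N.
Down-slope weight component: m g sin θ = 643 N.
μ_s N = 683 N.
643 ≤ 683 N, so it stays put; friction = 643 N.

f ≈ 643 N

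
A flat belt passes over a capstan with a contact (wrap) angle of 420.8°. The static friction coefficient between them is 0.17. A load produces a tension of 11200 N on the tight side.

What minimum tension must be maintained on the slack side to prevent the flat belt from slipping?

Capstan equation at impending slip: T_tight/T_slack = e^{μβ}.
β = 420.8° = 7.344 rad; e^{μβ} = e^{0.17×7.344} = 3.485.
T_slack = T_tight / e^{μβ} = 11200 / 3.485 = 3210 N.

T_min ≈ 3210 N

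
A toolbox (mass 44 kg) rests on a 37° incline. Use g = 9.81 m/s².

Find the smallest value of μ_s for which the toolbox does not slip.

μ_s,min ≈ 0.754

At the slip threshold m g sin θ = μ_s m g cos θ, so μ_s,min = tan θ.
μ_s,min = tan 37° = 0.754.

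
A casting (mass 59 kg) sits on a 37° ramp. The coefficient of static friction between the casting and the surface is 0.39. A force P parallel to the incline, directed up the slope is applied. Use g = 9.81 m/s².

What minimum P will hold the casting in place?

The casting tends to slide down (tan θ > μ_s), so at the point of impending slip friction acts up-slope at its limit: f = μ_s N.
P is parallel to the surface, so N = m g cos θ = 462 N.
Along the incline: P + μ_s N = m g sin θ, so P = 348 − 0.39×462 = 168 N.

P_min ≈ 168 N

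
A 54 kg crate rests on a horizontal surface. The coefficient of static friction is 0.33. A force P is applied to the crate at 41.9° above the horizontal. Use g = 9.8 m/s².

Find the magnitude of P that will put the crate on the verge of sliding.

P ≈ 181 N

N = m g − P sin α (the pull lifts the crate).
At impending slip, P cos α = μ_s N = μ_s (m g − P sin α).
Solving: P (cos α + μ_s sin α) = μ_s m g → P = 0.33×529/(cos 41.9° + 0.33 sin 41.9°) = 175/0.9647 = 181 N.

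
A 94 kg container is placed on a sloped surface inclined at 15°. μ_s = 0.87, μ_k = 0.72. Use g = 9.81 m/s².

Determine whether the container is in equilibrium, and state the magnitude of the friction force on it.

f ≈ 239 N

N = m g cos θ = 891 N.
Down-slope weight component: m g sin θ = 239 N.
μ_s N = 775 N.
239 ≤ 775 N, so it stays put; friction = 239 N.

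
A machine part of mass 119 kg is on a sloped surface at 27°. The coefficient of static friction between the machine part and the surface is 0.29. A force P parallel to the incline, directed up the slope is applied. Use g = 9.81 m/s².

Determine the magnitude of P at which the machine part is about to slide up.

P ≈ 832 N

At impending motion up the slope, friction acts down-slope at its limit: f = μ_s N.
P is parallel to the surface, so N = m g cos θ = 1040 N.
Along the incline: P = m g sin θ + μ_s N = 530 + 0.29×1040 = 832 N.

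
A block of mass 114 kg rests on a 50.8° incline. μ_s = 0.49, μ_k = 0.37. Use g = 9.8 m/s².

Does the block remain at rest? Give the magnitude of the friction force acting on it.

N = m g cos θ = 706 N.
Down-slope weight component: m g sin θ = 866 N.
μ_s N = 346 N.
866 > 346 N, so it slides; kinetic friction f = μ_k N = 0.37×706 = 261 N.

f ≈ 261 N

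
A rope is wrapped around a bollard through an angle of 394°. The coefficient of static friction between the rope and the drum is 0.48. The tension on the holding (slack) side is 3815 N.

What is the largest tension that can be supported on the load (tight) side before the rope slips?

At impending slip the capstan equation gives T₂/T₁ = e^{μβ} with β in radians.
β = 394° × π/180 = 6.877 rad.
e^{μβ} = e^{0.48×6.877} = 27.13.
T₂ = T₁ · e^{μβ} = 3815 × 27.13 = 104000 N.

T_max ≈ 104000 N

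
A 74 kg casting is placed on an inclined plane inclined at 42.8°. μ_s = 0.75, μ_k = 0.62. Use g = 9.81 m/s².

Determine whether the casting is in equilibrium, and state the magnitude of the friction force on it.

f ≈ 330 N

N = m g cos θ = 533 N.
Down-slope weight component: m g sin θ = 493 N.
μ_s N = 399 N.
493 > 399 N, so it slides; kinetic friction f = μ_k N = 0.62×533 = 330 N.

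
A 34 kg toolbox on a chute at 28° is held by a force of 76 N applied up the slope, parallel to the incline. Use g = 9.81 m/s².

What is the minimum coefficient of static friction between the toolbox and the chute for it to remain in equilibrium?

μ_s,min ≈ 0.274

N = m g cos θ = 294.5 N.
Friction must make up the shortfall along the incline: f = m g sin θ − P = 156.6 − 76 = 80.59 N.
At the threshold f = μ_s N, so μ_s,min = 80.59/294.5 = 0.274.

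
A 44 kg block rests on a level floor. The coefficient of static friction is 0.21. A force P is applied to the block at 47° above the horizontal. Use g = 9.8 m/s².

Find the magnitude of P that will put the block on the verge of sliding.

P ≈ 108 N

N = m g − P sin α (the pull lifts the block).
At impending slip, P cos α = μ_s N = μ_s (m g − P sin α).
Solving: P (cos α + μ_s sin α) = μ_s m g → P = 0.21×431/(cos 47° + 0.21 sin 47°) = 90.6/0.8356 = 108 N.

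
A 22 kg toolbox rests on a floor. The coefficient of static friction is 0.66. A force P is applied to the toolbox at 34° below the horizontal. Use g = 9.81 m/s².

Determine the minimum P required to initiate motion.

N = m g + P sin α (the push presses the toolbox into the floor).
At impending slip, P cos α = μ_s N = μ_s (m g + P sin α).
Solving: P (cos α − μ_s sin α) = μ_s m g → P = 0.66×216/(cos 34° − 0.66 sin 34°) = 142/0.46 = 310 N.

P ≈ 310 N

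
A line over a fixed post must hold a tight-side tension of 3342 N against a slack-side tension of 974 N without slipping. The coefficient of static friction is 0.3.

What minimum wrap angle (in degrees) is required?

T₂/T₁ = e^{μβ} → β = ln(T₂/T₁)/μ.
β = ln(3342/974)/0.3 = 1.233/0.3 = 4.11 rad.
In degrees: β = 4.11 × 180/π = 235°.

β_min ≈ 235°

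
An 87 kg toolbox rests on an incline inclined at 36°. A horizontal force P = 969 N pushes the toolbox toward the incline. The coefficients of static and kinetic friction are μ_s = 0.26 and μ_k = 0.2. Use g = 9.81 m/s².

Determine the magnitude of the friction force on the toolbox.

f ≈ 282 N (down the incline)

Normal direction: N = m g cos θ + P sin θ = 1260 N.
Parallel to the incline: P cos θ − m g sin θ = 783.9 − 501.7 = 282.3 N; the friction needed to balance this is 282.3 N acting down the slope.
Maximum static friction: μ_s N = 0.26 × 1260 = 327.6 N.
|f_req| = 282.3 ≤ 327.6 N → the toolbox is in equilibrium; friction equals the required value.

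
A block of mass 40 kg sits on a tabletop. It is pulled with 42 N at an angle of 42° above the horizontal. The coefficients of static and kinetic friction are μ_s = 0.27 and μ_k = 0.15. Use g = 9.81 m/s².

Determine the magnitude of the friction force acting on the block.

Vertical equilibrium gives N = m g − P sin α = 364.3 N.
The horizontal driving force is P cos α = 31.21 N, so equilibrium needs friction f = 31.21 N.
μ_s N = 0.27 × 364.3 = 98.36 N.
Since 31.21 N does not exceed the limit, the block stays at rest and f = 31.2 N.

f ≈ 31.2 N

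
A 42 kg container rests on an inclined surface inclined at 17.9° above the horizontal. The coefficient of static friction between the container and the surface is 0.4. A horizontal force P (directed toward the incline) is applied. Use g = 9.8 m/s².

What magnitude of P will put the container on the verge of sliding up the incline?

P ≈ 342 N

At impending motion up the slope, friction acts down-slope at its limit: f = μ_s N.
Perpendicular to the incline: N = m g cos θ + P sin θ.
Along the incline: P cos θ = m g sin θ + μ_s N = m g sin θ + μ_s (m g cos θ + P sin θ).
Solving, P (cos θ − μ_s sin θ) = m g (sin θ + μ_s cos θ), so P = 42×9.8×(sin 17.9° + 0.4 cos 17.9°)/(cos 17.9° − 0.4 sin 17.9°) = 412×0.688/0.8287 = 342 N.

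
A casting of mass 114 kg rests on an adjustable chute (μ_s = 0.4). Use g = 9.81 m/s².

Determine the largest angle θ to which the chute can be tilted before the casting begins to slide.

At the slip threshold, m g sin θ = μ_s · m g cos θ, so tan θ = μ_s.
θ_max = arctan(0.4) = 21.8°.

θ_max ≈ 21.8°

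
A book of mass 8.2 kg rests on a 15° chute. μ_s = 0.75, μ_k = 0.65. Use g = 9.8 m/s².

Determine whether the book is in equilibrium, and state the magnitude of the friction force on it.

N = m g cos θ = 77.6 N.
Down-slope weight component: m g sin θ = 20.8 N.
μ_s N = 58.2 N.
20.8 ≤ 58.2 N, so it stays put; friction = 20.8 N.

f ≈ 20.8 N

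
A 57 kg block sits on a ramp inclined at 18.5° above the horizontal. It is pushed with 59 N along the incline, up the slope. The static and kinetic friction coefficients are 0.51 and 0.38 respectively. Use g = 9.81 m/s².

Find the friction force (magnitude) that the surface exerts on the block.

Perpendicular to the surface, N = m g cos θ = 57·9.81·cos 18.5° = 530.3 N.
The friction needed for equilibrium is m g sin θ − P = 177.4 − 59 = 118.4 N, measured positive up-slope.
Static friction can supply at most μ_s N = 270.4 N.
Since |118.4| ≤ 270.4 N, the block remains in static equilibrium and friction takes exactly the required value.

f ≈ 118 N (up the incline)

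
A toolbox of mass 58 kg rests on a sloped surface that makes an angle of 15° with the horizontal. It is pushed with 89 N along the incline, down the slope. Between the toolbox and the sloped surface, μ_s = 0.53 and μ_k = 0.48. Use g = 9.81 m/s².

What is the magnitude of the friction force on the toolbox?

The normal reaction is N = m g cos θ = 549.6 N.
For equilibrium along the incline the friction force must supply f = m g sin θ + P = 147.3 + 89 = 236.3 N (positive meaning up-slope).
Static friction can supply at most μ_s N = 291.3 N.
Since |236.3| ≤ 291.3 N, static friction is sufficient; f equals the required value, not μ_s N.

f ≈ 236 N (up the incline)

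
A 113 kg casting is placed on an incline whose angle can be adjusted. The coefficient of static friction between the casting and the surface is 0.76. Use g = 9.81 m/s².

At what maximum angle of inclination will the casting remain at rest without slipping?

At the slip threshold, m g sin θ = μ_s · m g cos θ, so tan θ = μ_s.
θ_max = arctan(0.76) = 37.2°.

θ_max ≈ 37.2°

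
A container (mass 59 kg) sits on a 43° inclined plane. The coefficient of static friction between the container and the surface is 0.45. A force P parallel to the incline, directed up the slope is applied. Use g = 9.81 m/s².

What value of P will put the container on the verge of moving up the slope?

P ≈ 585 N

At impending motion up the slope, friction acts down-slope at its limit: f = μ_s N.
P is parallel to the surface, so N = m g cos θ = 423 N.
Along the incline: P = m g sin θ + μ_s N = 395 + 0.45×423 = 585 N.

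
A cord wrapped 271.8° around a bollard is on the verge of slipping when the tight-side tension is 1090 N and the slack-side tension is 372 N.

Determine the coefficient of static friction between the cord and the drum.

μ ≈ 0.227

T₂/T₁ = e^{μβ} → μ = ln(T₂/T₁)/β.
β = 271.8° = 4.744 rad.
μ = ln(1090/372)/4.744 = ln(2.93)/4.744 = 0.227.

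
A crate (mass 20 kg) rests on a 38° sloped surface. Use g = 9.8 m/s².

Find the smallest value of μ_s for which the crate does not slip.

μ_s,min ≈ 0.781

At the slip threshold m g sin θ = μ_s m g cos θ, so μ_s,min = tan θ.
μ_s,min = tan 38° = 0.781.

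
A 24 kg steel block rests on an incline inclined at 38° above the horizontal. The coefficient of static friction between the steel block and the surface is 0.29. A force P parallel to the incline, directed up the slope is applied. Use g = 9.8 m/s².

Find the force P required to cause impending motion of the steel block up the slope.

P ≈ 199 N

At impending motion up the slope, friction acts down-slope at its limit: f = μ_s N.
P is parallel to the surface, so N = m g cos θ = 185 N.
Along the incline: P = m g sin θ + μ_s N = 145 + 0.29×185 = 199 N.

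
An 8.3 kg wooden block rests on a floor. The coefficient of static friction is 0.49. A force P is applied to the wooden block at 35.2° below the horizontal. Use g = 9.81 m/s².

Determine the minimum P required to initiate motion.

P ≈ 74.6 N

N = m g + P sin α (the push presses the wooden block into the floor).
At impending slip, P cos α = μ_s N = μ_s (m g + P sin α).
Solving: P (cos α − μ_s sin α) = μ_s m g → P = 0.49×81.4/(cos 35.2° − 0.49 sin 35.2°) = 39.9/0.5347 = 74.6 N.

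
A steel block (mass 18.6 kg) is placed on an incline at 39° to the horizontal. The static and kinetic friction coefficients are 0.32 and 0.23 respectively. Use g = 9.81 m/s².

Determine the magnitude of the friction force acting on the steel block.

f ≈ 32.6 N (up the incline)

The normal reaction is N = m g cos θ = 141.8 N.
For equilibrium along the incline, friction must balance the weight component: f = m g sin θ = 114.8 N up the slope.
Static friction can supply at most μ_s N = 45.38 N.
|114.8| exceeds 45.38 N, so the steel block slips down-slope; friction is kinetic, f = μ_k N = 0.23×141.8 = 32.6 N.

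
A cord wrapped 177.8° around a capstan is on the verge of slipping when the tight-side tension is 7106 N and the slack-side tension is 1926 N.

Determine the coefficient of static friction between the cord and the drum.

T₂/T₁ = e^{μβ} → μ = ln(T₂/T₁)/β.
β = 177.8° = 3.103 rad.
μ = ln(7106/1926)/3.103 = ln(3.69)/3.103 = 0.421.

μ ≈ 0.421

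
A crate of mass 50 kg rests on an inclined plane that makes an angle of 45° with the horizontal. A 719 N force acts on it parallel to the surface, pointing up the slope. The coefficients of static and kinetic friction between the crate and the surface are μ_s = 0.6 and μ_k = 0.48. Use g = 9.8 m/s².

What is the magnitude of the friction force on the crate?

f ≈ 166 N (down the incline)

The normal reaction is N = m g cos θ = 346.5 N.
The friction needed for equilibrium is m g sin θ − P = 346.5 − 719 = -372.5 N, measured positive up-slope.
Static friction can supply at most μ_s N = 207.9 N.
|-372.5| exceeds 207.9 N, so the crate slips up-slope; friction is kinetic, f = μ_k N = 0.48×346.5 = 166 N.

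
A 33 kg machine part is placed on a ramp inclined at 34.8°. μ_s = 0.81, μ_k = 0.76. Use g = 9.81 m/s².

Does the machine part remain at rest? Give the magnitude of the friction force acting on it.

f ≈ 185 N

N = m g cos θ = 266 N.
Down-slope weight component: m g sin θ = 185 N.
μ_s N = 215 N.
185 ≤ 215 N, so it stays put; friction = 185 N.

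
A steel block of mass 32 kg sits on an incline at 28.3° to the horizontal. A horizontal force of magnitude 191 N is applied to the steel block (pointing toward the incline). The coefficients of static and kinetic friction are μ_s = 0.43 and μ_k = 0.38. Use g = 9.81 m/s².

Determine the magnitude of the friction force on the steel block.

The horizontal push has a component P sin θ into the surface, so N = m g cos θ + P sin θ = 276.4 + 90.55 = 367 N.
Along the incline, the net driving force (taking up-slope positive) is P cos θ − m g sin θ = 168.2 − 148.8 = 19.35 N, so equilibrium requires friction f = -19.35 N (down-slope).
Maximum static friction: μ_s N = 0.43 × 367 = 157.8 N.
|f_req| = 19.35 ≤ 157.8 N → the steel block is in equilibrium; friction equals the required value.

f ≈ 19.3 N (down the incline)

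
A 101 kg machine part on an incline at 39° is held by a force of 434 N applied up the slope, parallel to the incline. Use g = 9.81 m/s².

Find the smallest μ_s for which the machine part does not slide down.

N = m g cos θ = 770 N.
Friction must make up the shortfall along the incline: f = m g sin θ − P = 623.5 − 434 = 189.5 N.
At the threshold f = μ_s N, so μ_s,min = 189.5/770 = 0.246.

μ_s,min ≈ 0.246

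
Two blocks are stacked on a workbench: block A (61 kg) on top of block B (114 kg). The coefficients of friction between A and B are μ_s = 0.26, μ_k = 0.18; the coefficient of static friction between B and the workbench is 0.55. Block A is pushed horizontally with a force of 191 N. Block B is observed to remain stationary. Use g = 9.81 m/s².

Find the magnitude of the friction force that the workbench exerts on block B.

The normal force B exerts on A is simply A's weight, N₁ = 598.4 N.
So the A–B interface can sustain at most μ_s N₁ = 155.6 N of static friction.
Since P = 191 N > 155.6 N, A slides on B; the A–B friction is kinetic: f₁ = μ_k N₁ = 0.18×598.4 = 108 N.
By Newton's third law B feels 108 N forward from A. With B stationary, the floor's static friction on B balances it: f₂ = 108 N (well within μ_s(m_A+m_B)g = 944.2 N).

f ≈ 108 N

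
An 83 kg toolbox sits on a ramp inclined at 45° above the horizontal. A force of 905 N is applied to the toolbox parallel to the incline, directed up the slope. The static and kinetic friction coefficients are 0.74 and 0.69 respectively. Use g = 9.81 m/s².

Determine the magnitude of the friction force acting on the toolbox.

The normal reaction is N = m g cos θ = 575.7 N.
For equilibrium along the incline the friction force must supply f = m g sin θ − P = 575.7 − 905 = -329.3 N (positive meaning up-slope).
The static-friction ceiling is μ_s N = 0.74 × 575.7 = 426.1 N.
Since |-329.3| ≤ 426.1 N, the toolbox remains in static equilibrium and friction takes exactly the required value.

f ≈ 329 N (down the incline)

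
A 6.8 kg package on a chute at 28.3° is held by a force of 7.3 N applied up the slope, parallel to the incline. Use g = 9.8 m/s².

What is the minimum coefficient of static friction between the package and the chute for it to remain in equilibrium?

μ_s,min ≈ 0.414

N = m g cos θ = 58.68 N.
Friction must make up the shortfall along the incline: f = m g sin θ − P = 31.59 − 7.3 = 24.29 N.
At the threshold f = μ_s N, so μ_s,min = 24.29/58.68 = 0.414.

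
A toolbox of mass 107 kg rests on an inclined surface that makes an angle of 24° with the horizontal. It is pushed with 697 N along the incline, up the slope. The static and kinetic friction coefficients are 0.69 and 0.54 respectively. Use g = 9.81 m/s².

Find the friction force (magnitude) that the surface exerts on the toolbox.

f ≈ 270 N (down the incline)

Perpendicular to the surface, N = m g cos θ = 107·9.81·cos 24° = 958.9 N.
Parallel to the incline, ΣF = 0 gives f = m g sin θ − P = 426.9 − 697 = -270.1 N (up-slope positive).
Maximum static friction available: μ_s N = 0.69 × 958.9 = 661.7 N.
Since |-270.1| ≤ 661.7 N, static friction is sufficient; f equals the required value, not μ_s N.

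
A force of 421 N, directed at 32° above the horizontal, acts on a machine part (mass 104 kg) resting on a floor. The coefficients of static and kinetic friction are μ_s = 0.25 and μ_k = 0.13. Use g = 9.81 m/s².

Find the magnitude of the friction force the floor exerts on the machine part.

The vertical component of P reduces the normal force: N = m g − P sin α = 1020 − 223.1 = 797.1 N.
Horizontally, friction must balance P cos α = 357 N.
The static-friction limit is μ_s N = 199.3 N.
The required friction exceeds μ_s N, so the machine part moves and f = μ_k N = 104 N.

f ≈ 104 N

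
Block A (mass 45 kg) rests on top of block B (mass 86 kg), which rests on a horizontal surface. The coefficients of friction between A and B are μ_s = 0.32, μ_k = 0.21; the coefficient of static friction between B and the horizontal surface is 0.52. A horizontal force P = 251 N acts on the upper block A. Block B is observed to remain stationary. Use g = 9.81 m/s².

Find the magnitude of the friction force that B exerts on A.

f ≈ 92.7 N

The normal force B exerts on A is simply A's weight, N₁ = 441.5 N.
So the A–B interface can sustain at most μ_s N₁ = 141.3 N of static friction.
P = 251 N exceeds that limit, so A slips over B and the interface friction becomes kinetic: f₁ = μ_k N₁ = 0.21×441.5 = 92.7 N.
By Newton's third law B feels 92.7 N forward from A. With B stationary, the floor's static friction on B balances it: f₂ = 92.7 N (well within μ_s(m_A+m_B)g = 668.3 N).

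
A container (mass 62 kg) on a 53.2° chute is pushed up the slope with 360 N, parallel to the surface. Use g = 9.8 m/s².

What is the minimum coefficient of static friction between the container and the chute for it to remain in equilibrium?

N = m g cos θ = 364 N.
Friction must make up the shortfall along the incline: f = m g sin θ − P = 486.5 − 360 = 126.5 N.
At the threshold f = μ_s N, so μ_s,min = 126.5/364 = 0.348.

μ_s,min ≈ 0.348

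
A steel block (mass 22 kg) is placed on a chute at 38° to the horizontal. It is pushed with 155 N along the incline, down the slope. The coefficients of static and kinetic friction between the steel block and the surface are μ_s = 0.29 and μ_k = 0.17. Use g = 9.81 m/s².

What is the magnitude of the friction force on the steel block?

Normal force: N = m g cos θ = 22 × 9.81 × cos 38° = 170.1 N.
Parallel to the incline, ΣF = 0 gives f = m g sin θ + P = 132.9 + 155 = 287.9 N (up-slope positive).
Static friction can supply at most μ_s N = 49.32 N.
|287.9| exceeds 49.32 N, so the steel block slips down-slope; friction is kinetic, f = μ_k N = 0.17×170.1 = 28.9 N.

f ≈ 28.9 N (up the incline)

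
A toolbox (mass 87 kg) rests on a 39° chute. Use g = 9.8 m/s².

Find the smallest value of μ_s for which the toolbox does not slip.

μ_s,min ≈ 0.81

At the slip threshold m g sin θ = μ_s m g cos θ, so μ_s,min = tan θ.
μ_s,min = tan 39° = 0.81.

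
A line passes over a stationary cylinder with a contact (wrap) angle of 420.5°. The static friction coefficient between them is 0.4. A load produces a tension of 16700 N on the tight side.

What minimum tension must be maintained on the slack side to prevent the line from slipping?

T_min ≈ 887 N

Capstan equation at impending slip: T_tight/T_slack = e^{μβ}.
β = 420.5° = 7.339 rad; e^{μβ} = e^{0.4×7.339} = 18.83.
T_slack = T_tight / e^{μβ} = 16700 / 18.83 = 887 N.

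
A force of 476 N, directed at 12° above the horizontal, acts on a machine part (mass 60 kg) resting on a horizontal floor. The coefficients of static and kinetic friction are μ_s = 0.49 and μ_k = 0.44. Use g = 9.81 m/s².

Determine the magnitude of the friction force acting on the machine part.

f ≈ 215 N

Vertical equilibrium gives N = m g − P sin α = 489.6 N.
The horizontal driving force is P cos α = 465.6 N, so equilibrium needs friction f = 465.6 N.
μ_s N = 0.49 × 489.6 = 239.9 N.
The required friction exceeds μ_s N, so the machine part moves and f = μ_k N = 215 N.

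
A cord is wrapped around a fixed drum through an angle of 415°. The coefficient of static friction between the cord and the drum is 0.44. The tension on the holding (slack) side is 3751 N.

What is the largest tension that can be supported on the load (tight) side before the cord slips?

T_max ≈ 90800 N

At impending slip the capstan equation gives T₂/T₁ = e^{μβ} with β in radians.
β = 415° × π/180 = 7.243 rad.
e^{μβ} = e^{0.44×7.243} = 24.21.
T₂ = T₁ · e^{μβ} = 3751 × 24.21 = 90800 N.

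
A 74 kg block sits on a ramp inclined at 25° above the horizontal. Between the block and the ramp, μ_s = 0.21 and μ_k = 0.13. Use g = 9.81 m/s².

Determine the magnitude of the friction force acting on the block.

The normal reaction is N = m g cos θ = 657.9 N.
Along the slope the weight component is m g sin θ = 306.8 N; friction must supply exactly this, acting up-slope.
Static friction can supply at most μ_s N = 138.2 N.
Since |306.8| > 138.2 N, static friction cannot hold it; the block slides down the incline and kinetic friction applies: f = μ_k N = 0.13 × 657.9 = 85.5 N.

f ≈ 85.5 N (up the incline)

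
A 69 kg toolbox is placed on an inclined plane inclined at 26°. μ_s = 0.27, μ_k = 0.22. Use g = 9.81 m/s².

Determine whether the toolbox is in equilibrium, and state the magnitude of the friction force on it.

N = m g cos θ = 608 N.
Down-slope weight component: m g sin θ = 297 N.
μ_s N = 164 N.
297 > 164 N, so it slides; kinetic friction f = μ_k N = 0.22×608 = 134 N.

f ≈ 134 N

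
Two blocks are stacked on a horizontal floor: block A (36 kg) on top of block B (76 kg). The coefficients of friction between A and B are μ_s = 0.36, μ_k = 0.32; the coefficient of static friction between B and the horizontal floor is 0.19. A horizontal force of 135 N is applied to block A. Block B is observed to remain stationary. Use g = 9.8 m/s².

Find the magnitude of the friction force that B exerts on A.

f ≈ 113 N

Normal force at the A–B interface: N₁ = m_A g = 352.8 N.
Maximum static friction on A from B: μ_s N₁ = 0.36×352.8 = 127 N.
P = 135 N exceeds that limit, so A slips over B and the interface friction becomes kinetic: f₁ = μ_k N₁ = 0.32×352.8 = 113 N.
By Newton's third law B feels 113 N forward from A. With B stationary, the floor's static friction on B balances it: f₂ = 113 N (well within μ_s(m_A+m_B)g = 208.5 N).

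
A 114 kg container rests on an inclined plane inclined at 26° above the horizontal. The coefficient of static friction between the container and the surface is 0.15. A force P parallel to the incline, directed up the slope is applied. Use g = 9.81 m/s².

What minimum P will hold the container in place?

P_min ≈ 339 N

The container tends to slide down (tan θ > μ_s), so at the point of impending slip friction acts up-slope at its limit: f = μ_s N.
P is parallel to the surface, so N = m g cos θ = 1010 N.
Along the incline: P + μ_s N = m g sin θ, so P = 490 − 0.15×1010 = 339 N.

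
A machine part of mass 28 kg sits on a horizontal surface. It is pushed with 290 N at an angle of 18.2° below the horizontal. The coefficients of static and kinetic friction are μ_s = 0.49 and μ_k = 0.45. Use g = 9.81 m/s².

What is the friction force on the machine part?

The vertical component of P adds to the normal force: N = m g + P sin α = 274.7 + 90.58 = 365.3 N.
For equilibrium, f = P cos α = 290×cos 18.2° = 275.5 N.
μ_s N = 0.49 × 365.3 = 179 N.
275.5 > 179 N → the machine part slides; f = μ_k N = 0.45×365.3 = 164 N.

f ≈ 164 N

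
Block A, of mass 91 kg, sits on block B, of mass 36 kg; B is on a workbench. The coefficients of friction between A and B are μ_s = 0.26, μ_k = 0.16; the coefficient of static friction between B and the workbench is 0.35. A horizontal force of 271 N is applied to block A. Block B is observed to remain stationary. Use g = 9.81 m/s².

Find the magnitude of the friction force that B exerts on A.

Normal force at the A–B interface: N₁ = m_A g = 892.7 N.
So the A–B interface can sustain at most μ_s N₁ = 232.1 N of static friction.
Since P = 271 N > 232.1 N, A slides on B; the A–B friction is kinetic: f₁ = μ_k N₁ = 0.16×892.7 = 143 N.
B experiences an equal 143 N forward from A (third law). B is in equilibrium, so the floor supplies f₂ = 143 N of static friction (limit μ_s(m_A+m_B)g = 436.1 N, not exceeded).

f ≈ 143 N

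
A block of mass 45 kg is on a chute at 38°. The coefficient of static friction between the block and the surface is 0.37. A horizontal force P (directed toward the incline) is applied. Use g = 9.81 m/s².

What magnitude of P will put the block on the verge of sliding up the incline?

At impending motion up the slope, friction acts down-slope at its limit: f = μ_s N.
Perpendicular to the incline: N = m g cos θ + P sin θ.
Along the incline: P cos θ = m g sin θ + μ_s N = m g sin θ + μ_s (m g cos θ + P sin θ).
Solving, P (cos θ − μ_s sin θ) = m g (sin θ + μ_s cos θ), so P = 45×9.81×(sin 38° + 0.37 cos 38°)/(cos 38° − 0.37 sin 38°) = 441×0.9072/0.5602 = 715 N.

P ≈ 715 N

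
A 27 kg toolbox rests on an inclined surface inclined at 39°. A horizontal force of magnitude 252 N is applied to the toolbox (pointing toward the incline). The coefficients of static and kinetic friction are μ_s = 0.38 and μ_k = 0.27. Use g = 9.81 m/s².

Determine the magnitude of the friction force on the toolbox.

Normal direction: N = m g cos θ + P sin θ = 364.4 N.
Parallel to the incline: P cos θ − m g sin θ = 195.8 − 166.7 = 29.15 N; the friction needed to balance this is 29.15 N acting down the slope.
Maximum static friction: μ_s N = 0.38 × 364.4 = 138.5 N.
Since 29.15 N is within the 138.5 N limit, the toolbox stays put and friction is exactly 29.2 N.

f ≈ 29.2 N (down the incline)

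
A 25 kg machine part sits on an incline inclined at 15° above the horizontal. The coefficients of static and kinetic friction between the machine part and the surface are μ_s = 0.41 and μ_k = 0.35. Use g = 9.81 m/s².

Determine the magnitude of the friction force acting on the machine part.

f ≈ 63.5 N (up the incline)

The normal reaction is N = m g cos θ = 236.9 N.
Along the slope the weight component is m g sin θ = 63.48 N; friction must supply exactly this, acting up-slope.
The static-friction ceiling is μ_s N = 0.41 × 236.9 = 97.13 N.
Since |63.48| ≤ 97.13 N, no slip — friction simply equals what equilibrium demands.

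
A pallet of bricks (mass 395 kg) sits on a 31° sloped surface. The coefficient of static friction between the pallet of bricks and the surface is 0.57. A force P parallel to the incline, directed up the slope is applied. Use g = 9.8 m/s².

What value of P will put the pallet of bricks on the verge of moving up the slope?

P ≈ 3890 N

At impending motion up the slope, friction acts down-slope at its limit: f = μ_s N.
P is parallel to the surface, so N = m g cos θ = 3320 N.
Along the incline: P = m g sin θ + μ_s N = 1990 + 0.57×3320 = 3890 N.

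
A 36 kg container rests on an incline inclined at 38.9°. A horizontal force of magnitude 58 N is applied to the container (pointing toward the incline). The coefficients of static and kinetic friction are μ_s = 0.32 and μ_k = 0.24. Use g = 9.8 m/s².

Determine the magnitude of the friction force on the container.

The horizontal push has a component P sin θ into the surface, so N = m g cos θ + P sin θ = 274.6 + 36.42 = 311 N.
Parallel to the incline: P cos θ − m g sin θ = 45.14 − 221.5 = -176.4 N; the friction needed to balance this is 176.4 N acting up the slope.
The limit of static friction is μ_s N = 99.52 N.
|f_req| = 176.4 > 99.52 N → the container slides down the incline; f = μ_k N = 0.24 × 311 = 74.6 N.

f ≈ 74.6 N (up the incline)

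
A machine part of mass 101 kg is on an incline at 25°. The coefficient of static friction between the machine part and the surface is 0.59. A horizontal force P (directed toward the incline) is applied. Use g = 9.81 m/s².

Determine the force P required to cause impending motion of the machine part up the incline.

At impending motion up the slope, friction acts down-slope at its limit: f = μ_s N.
Perpendicular to the incline: N = m g cos θ + P sin θ.
Along the incline: P cos θ = m g sin θ + μ_s N = m g sin θ + μ_s (m g cos θ + P sin θ).
Solving, P (cos θ − μ_s sin θ) = m g (sin θ + μ_s cos θ), so P = 101×9.81×(sin 25° + 0.59 cos 25°)/(cos 25° − 0.59 sin 25°) = 991×0.9573/0.657 = 1440 N.

P ≈ 1440 N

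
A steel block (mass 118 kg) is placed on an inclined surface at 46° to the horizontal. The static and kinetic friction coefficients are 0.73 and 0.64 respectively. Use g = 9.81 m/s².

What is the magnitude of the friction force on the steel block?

Perpendicular to the surface, N = m g cos θ = 118·9.81·cos 46° = 804.1 N.
For equilibrium along the incline, friction must balance the weight component: f = m g sin θ = 832.7 N up the slope.
Static friction can supply at most μ_s N = 587 N.
|832.7| exceeds 587 N, so the steel block slips down-slope; friction is kinetic, f = μ_k N = 0.64×804.1 = 515 N.

f ≈ 515 N (up the incline)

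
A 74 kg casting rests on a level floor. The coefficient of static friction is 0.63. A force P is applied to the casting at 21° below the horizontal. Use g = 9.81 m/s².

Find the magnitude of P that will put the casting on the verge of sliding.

N = m g + P sin α (the push presses the casting into the level floor).
At impending slip, P cos α = μ_s N = μ_s (m g + P sin α).
Solving: P (cos α − μ_s sin α) = μ_s m g → P = 0.63×726/(cos 21° − 0.63 sin 21°) = 457/0.7078 = 646 N.

P ≈ 646 N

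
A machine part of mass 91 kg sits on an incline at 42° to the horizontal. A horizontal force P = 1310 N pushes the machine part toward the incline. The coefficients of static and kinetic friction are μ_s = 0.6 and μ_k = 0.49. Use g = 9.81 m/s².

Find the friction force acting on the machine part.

f ≈ 376 N (down the incline)

The horizontal push has a component P sin θ into the surface, so N = m g cos θ + P sin θ = 663.4 + 876.6 = 1540 N.
Along the incline, the net driving force (taking up-slope positive) is P cos θ − m g sin θ = 973.5 − 597.3 = 376.2 N, so equilibrium requires friction f = -376.2 N (down-slope).
The limit of static friction is μ_s N = 924 N.
Since 376.2 N is within the 924 N limit, the machine part stays put and friction is exactly 376 N.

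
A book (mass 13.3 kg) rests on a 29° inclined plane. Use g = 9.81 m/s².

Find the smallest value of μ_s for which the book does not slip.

At the slip threshold m g sin θ = μ_s m g cos θ, so μ_s,min = tan θ.
μ_s,min = tan 29° = 0.554.

μ_s,min ≈ 0.554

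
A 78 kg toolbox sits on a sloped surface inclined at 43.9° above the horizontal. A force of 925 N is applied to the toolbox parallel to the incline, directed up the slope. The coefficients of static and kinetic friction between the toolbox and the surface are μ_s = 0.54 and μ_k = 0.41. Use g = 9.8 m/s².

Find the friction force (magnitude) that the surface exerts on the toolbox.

f ≈ 226 N (down the incline)

Perpendicular to the surface, N = m g cos θ = 78·9.8·cos 43.9° = 550.8 N.
For equilibrium along the incline the friction force must supply f = m g sin θ − P = 530 − 925 = -395 N (positive meaning up-slope).
Static friction can supply at most μ_s N = 297.4 N.
Since |-395| > 297.4 N, static friction cannot hold it; the toolbox slides up the incline and kinetic friction applies: f = μ_k N = 0.41 × 550.8 = 226 N.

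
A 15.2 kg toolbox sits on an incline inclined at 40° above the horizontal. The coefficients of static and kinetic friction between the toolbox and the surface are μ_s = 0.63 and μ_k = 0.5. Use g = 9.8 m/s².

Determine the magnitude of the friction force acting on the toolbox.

The normal reaction is N = m g cos θ = 114.1 N.
Along the slope the weight component is m g sin θ = 95.75 N; friction must supply exactly this, acting up-slope.
Maximum static friction available: μ_s N = 0.63 × 114.1 = 71.89 N.
Since |95.75| > 71.89 N, static friction cannot hold it; the toolbox slides down the incline and kinetic friction applies: f = μ_k N = 0.5 × 114.1 = 57.1 N.

f ≈ 57.1 N (up the incline)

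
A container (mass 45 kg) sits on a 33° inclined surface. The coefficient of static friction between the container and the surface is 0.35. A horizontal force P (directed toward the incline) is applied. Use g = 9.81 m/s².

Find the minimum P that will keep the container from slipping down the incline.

P_min ≈ 108 N

The container tends to slide down (tan θ > μ_s), so at the point of impending slip friction acts up-slope at its limit: f = μ_s N.
Perpendicular to the incline: N = m g cos θ + P sin θ.
Along the incline: P cos θ + μ_s N = m g sin θ, i.e. P cos θ + μ_s (m g cos θ + P sin θ) = m g sin θ.
Solving, P (cos θ + μ_s sin θ) = m g (sin θ − μ_s cos θ), so P = 441×0.2511/1.029 = 108 N.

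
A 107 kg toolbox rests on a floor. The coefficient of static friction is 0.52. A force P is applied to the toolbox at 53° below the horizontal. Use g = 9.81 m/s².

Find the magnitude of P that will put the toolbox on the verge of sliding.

P ≈ 2930 N

N = m g + P sin α (the push presses the toolbox into the floor).
At impending slip, P cos α = μ_s N = μ_s (m g + P sin α).
Solving: P (cos α − μ_s sin α) = μ_s m g → P = 0.52×1050/(cos 53° − 0.52 sin 53°) = 546/0.1865 = 2930 N.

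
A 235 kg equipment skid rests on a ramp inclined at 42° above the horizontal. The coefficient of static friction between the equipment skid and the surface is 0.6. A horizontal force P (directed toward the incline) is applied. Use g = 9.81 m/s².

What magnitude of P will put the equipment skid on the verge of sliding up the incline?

P ≈ 7520 N

At impending motion up the slope, friction acts down-slope at its limit: f = μ_s N.
Perpendicular to the incline: N = m g cos θ + P sin θ.
Along the incline: P cos θ = m g sin θ + μ_s N = m g sin θ + μ_s (m g cos θ + P sin θ).
Solving, P (cos θ − μ_s sin θ) = m g (sin θ + μ_s cos θ), so P = 235×9.81×(sin 42° + 0.6 cos 42°)/(cos 42° − 0.6 sin 42°) = 2310×1.115/0.3417 = 7520 N.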